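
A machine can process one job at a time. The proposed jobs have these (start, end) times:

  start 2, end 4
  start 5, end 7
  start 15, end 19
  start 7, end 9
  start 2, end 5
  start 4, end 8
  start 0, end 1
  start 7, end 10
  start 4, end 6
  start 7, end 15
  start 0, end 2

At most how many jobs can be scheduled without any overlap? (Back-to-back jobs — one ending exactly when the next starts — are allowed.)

Sort by end time and greedily take each interval whose start is ≥ the last chosen end.
By end time: (0,1), (0,2), (2,4), (2,5), (4,6), (5,7), (4,8), (7,9), (7,10), (7,15), (15,19).
Pick (0,1); next start ≥ 1 → (2,4); next start ≥ 4 → (4,6); next start ≥ 6 → (7,9); next start ≥ 9 → (15,19).
Selected 5 jobs.

5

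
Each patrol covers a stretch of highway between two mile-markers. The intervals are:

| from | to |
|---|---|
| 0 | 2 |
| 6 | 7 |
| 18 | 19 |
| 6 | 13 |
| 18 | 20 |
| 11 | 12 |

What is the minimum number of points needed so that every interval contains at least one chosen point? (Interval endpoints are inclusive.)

Process intervals by earliest right end; each time one isn't hit yet, stab at its right endpoint.
By right end: [0,2]  [6,7]  [11,12]  [6,13]  [18,19]  [18,20]
[0,2] uncovered → point at 2; [6,7] uncovered → point at 7; [11,12] uncovered → point at 12; [18,19] uncovered → point at 19.
Points: 2, 7, 12, 19 (4 total).

4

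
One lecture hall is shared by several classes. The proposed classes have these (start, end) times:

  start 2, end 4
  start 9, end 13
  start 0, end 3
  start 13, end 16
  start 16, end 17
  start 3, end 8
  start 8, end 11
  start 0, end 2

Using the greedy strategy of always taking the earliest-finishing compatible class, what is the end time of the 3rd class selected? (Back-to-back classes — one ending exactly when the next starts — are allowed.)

Sorted by end: (0,2)  (0,3)  (2,4)  (3,8)  (8,11)  (9,13)  (13,16)  (16,17)
take (0,2); take (2,4); take (8,11); take (13,16); take (16,17).
Selected: (0,2) (2,4) (8,11) (13,16) (16,17)

11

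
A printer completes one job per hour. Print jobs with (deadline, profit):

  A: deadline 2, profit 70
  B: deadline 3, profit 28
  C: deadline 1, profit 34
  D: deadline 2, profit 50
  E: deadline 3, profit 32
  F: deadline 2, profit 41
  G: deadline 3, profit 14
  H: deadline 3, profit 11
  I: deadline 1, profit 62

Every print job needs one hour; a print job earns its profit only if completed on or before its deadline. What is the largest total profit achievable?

Take jobs in profit order; each goes to the latest open slot no later than its deadline.
Profit order: A=70 I=62 D=50 F=41 C=34 E=32 B=28 G=14 H=11
Assign: A→slot 2, I→slot 1, D skipped, F skipped, C skipped, E→slot 3, B skipped, G skipped, H skipped.
Slots: [1:I] [2:A] [3:E]
Profit = 62 + 70 + 32 = 164

164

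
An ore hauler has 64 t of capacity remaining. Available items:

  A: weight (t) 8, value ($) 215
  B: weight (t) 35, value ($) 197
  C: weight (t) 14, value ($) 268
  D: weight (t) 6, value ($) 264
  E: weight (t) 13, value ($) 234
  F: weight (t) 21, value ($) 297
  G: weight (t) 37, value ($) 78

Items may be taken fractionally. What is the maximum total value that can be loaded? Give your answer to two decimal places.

1289.26

Sort by value per unit weight and fill in that order.
Ratios (sorted): D 44.00, A 26.88, C 19.14, E 18.00, F 14.14, B 5.63, G 2.11
take D (6 @ 264); take A (8 @ 215); take C (14 @ 268); take E (13 @ 234); take F (21 @ 297); take 2/35 of B → 11.26. Capacity used 64/64.
Total value = 1289.26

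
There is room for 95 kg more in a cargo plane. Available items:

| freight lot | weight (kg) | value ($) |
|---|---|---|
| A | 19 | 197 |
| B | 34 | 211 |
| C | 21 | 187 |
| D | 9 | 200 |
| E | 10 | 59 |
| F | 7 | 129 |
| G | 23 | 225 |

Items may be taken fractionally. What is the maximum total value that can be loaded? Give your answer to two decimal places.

1037.29

Sort by value per unit weight and fill in that order.
Order: D (200/9=22.22) > F (129/7=18.43) > A (197/19=10.37) > G (225/23=9.78) > C (187/21=8.90) > B (211/34=6.21) > E (59/10=5.90)
Fill: take D (9 @ 200) → take F (7 @ 129) → take A (19 @ 197) → take G (23 @ 225) → take C (21 @ 187) → take 16/34 of B → 99.29; 95/95 used.
Total value = 1037.29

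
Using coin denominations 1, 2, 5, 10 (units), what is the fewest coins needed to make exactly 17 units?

3

Greedy: take as many of the largest coin as possible, then repeat with the remainder.
17 = 1×10 + 1×5 + 1×2
Total coins = 1 + 1 + 1 = 3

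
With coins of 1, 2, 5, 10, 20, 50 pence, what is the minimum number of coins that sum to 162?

162 = 3×50 + 1×10 + 1×2
Total coins = 3 + 1 + 1 = 5

5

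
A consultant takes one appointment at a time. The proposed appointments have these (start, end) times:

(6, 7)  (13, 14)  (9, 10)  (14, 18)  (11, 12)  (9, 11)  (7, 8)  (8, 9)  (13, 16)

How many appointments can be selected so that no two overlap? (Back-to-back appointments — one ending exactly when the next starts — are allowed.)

7

Order by finish time; keep every interval that doesn't clash with the previous kept one.
By end time: (6,7), (7,8), (8,9), (9,10), (9,11), (11,12), (13,14), (13,16), (14,18).
Pick (6,7); next start ≥ 7 → (7,8); next start ≥ 8 → (8,9); next start ≥ 9 → (9,10); next start ≥ 10 → (11,12); next start ≥ 12 → (13,14); next start ≥ 14 → (14,18).
Selected 7 appointments.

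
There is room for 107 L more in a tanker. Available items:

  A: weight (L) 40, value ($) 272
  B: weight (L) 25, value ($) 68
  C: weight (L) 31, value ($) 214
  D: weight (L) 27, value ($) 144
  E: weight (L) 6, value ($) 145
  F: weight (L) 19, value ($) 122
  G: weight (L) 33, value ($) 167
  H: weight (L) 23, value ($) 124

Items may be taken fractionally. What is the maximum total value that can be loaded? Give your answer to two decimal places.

Sort by value per unit weight and fill in that order.
Order: E (145/6=24.17) > C (214/31=6.90) > A (272/40=6.80) > F (122/19=6.42) > H (124/23=5.39) > D (144/27=5.33) > G (167/33=5.06) > B (68/25=2.72)
Fill: take E (6 @ 145) → take C (31 @ 214) → take A (40 @ 272) → take F (19 @ 122) → take 11/23 of H → 59.30; 107/107 used.
Total value = 812.30

812.30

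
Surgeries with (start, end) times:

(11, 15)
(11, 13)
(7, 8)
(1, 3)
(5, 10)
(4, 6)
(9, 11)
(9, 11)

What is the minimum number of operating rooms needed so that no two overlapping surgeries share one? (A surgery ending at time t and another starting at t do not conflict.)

3

Count concurrent intervals with a sweep; the peak is the room count.
starts: [1, 4, 5, 7, 9, 9, 11, 11]
ends:   [3, 6, 8, 10, 11, 11, 13, 15]
s1→1 e3→0 s4→1 s5→2 e6→1 s7→2 e8→1 s9→2 s9→3  — peak 3.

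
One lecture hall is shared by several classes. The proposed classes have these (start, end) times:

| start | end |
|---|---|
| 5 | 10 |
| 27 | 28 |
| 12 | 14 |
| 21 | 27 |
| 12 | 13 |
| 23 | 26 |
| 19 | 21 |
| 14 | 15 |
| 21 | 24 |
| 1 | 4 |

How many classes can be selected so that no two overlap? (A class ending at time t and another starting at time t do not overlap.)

Greedy by earliest finish: after sorting by end time, pick each interval compatible with the last pick.
By end time: (1,4), (5,10), (12,13), (12,14), (14,15), (19,21), (21,24), (23,26), (21,27), (27,28).
Pick (1,4); next start ≥ 4 → (5,10); next start ≥ 10 → (12,13); next start ≥ 13 → (14,15); next start ≥ 15 → (19,21); next start ≥ 21 → (21,24); next start ≥ 24 → (27,28).
Selected 7 classes.

7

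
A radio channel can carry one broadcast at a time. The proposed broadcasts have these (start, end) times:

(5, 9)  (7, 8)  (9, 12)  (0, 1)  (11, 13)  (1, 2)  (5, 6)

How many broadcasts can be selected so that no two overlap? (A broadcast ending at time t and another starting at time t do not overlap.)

Greedy by earliest finish: after sorting by end time, pick each interval compatible with the last pick.
Sorted by end: (0,1)  (1,2)  (5,6)  (7,8)  (5,9)  (9,12)  (11,13)
take (0,1); take (1,2); take (5,6); take (7,8); skip (5,9); take (9,12); skip (11,13).
Selected 5 broadcasts.

5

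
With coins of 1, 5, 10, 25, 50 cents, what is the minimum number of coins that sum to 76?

3

76 = 1×50 + 1×25 + 1×1
Total coins = 1 + 1 + 1 = 3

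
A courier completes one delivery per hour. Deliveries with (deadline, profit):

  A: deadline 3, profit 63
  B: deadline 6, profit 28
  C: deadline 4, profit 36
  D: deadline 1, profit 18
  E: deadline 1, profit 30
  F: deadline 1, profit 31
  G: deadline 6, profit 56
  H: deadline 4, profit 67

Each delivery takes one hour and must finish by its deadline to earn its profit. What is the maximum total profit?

281

By profit: H(d4,67), A(d3,63), G(d6,56), C(d4,36), F(d1,31), E(d1,30), B(d6,28), D(d1,18)
H→slot 4; A→slot 3; G→slot 6; C→slot 2; F→slot 1; E skipped; B→slot 5; D skipped.
Profit = 31 + 36 + 63 + 67 + 28 + 56 = 281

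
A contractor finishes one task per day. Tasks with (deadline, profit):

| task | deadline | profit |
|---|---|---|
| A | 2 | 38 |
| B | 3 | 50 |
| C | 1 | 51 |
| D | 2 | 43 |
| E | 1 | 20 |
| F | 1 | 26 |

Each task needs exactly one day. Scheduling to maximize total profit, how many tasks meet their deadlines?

3

Sort by profit descending; place each in the latest free slot ≤ its deadline.
Profit order: C=51 B=50 D=43 A=38 F=26 E=20
Assign: C→slot 1, B→slot 3, D→slot 2, A skipped, F skipped, E skipped.
Slots: [1:C] [2:D] [3:B]
3 of 6 scheduled.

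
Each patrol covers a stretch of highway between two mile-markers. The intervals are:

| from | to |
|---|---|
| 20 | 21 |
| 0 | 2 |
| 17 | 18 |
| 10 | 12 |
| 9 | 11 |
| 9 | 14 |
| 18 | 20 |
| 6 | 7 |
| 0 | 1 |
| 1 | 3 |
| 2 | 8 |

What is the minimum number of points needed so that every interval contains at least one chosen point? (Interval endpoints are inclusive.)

Sorted: [0,1] [0,2] [1,3] [6,7] [2,8] [9,11] [10,12] [9,14] [17,18] [18,20] [20,21]
{[0,1],[0,2],[1,3]} hit by 1; {[6,7],[2,8]} hit by 7; {[9,11],[10,12],[9,14]} hit by 11; {[17,18],[18,20]} hit by 18; {[20,21]} hit by 21.
Points: 1, 7, 11, 18, 21 (5 total).

5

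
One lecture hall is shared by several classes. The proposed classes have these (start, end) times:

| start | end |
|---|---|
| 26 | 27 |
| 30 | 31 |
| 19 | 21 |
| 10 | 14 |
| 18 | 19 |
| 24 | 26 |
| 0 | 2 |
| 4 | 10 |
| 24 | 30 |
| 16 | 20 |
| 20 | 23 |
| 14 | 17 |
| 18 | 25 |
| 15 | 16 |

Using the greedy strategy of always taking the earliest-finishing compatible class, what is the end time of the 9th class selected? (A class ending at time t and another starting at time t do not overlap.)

By end time: (0,2), (4,10), (10,14), (15,16), (14,17), (18,19), (16,20), (19,21), (20,23), (18,25), (24,26), (26,27), (24,30), (30,31).
Pick (0,2); next start ≥ 2 → (4,10); next start ≥ 10 → (10,14); next start ≥ 14 → (15,16); next start ≥ 16 → (18,19); next start ≥ 19 → (19,21); next start ≥ 21 → (24,26); next start ≥ 26 → (26,27); next start ≥ 27 → (30,31).
Selected: (0,2) (4,10) (10,14) (15,16) (18,19) (19,21) (24,26) (26,27) (30,31)

31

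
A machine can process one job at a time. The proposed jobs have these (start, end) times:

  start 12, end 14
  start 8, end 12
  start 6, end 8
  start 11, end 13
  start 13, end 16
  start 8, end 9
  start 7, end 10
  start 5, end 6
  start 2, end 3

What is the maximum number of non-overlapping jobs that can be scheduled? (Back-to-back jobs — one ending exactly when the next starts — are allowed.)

6

Sort by end time and greedily take each interval whose start is ≥ the last chosen end.
By end time: (2,3), (5,6), (6,8), (8,9), (7,10), (8,12), (11,13), (12,14), (13,16).
Pick (2,3); next start ≥ 3 → (5,6); next start ≥ 6 → (6,8); next start ≥ 8 → (8,9); next start ≥ 9 → (11,13); next start ≥ 13 → (13,16).
Selected 6 jobs.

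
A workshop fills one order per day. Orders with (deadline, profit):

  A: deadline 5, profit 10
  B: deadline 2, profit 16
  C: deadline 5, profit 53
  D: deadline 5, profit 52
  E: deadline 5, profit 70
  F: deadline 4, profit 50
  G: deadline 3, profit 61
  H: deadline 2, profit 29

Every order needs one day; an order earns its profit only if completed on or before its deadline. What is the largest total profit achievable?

286

By profit: E(d5,70), G(d3,61), C(d5,53), D(d5,52), F(d4,50), H(d2,29), B(d2,16), A(d5,10)
E→slot 5; G→slot 3; C→slot 4; D→slot 2; F→slot 1; H skipped; B skipped; A skipped.
Profit = 50 + 52 + 61 + 53 + 70 = 286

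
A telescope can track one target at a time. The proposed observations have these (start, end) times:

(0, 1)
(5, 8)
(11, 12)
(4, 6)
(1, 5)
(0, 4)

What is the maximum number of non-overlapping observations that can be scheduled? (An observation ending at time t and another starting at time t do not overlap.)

4

Sorted by end: (0,1)  (0,4)  (1,5)  (4,6)  (5,8)  (11,12)
take (0,1); skip (0,4); take (1,5); skip (4,6); take (5,8); take (11,12).
Selected 4 observations.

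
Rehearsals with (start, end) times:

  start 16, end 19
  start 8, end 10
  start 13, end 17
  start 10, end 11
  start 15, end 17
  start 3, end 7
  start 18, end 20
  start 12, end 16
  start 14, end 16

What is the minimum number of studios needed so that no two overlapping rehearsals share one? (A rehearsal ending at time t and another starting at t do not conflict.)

4

The answer is the maximum number of intervals overlapping at any instant.
Events (time:±→running): 3:+→1 7:-→0 8:+→1 10:-→0 10:+→1 11:-→0 12:+→1 13:+→2 14:+→3 15:+→4 … peak 4.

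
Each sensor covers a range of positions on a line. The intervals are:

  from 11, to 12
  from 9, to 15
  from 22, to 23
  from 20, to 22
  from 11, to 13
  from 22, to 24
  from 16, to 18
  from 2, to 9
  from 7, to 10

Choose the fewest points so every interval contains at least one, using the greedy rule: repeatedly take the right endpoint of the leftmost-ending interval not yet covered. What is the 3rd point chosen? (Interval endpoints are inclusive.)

18

Process intervals by earliest right end; each time one isn't hit yet, stab at its right endpoint.
By right end: [2,9]  [7,10]  [11,12]  [11,13]  [9,15]  [16,18]  [20,22]  [22,23]  [22,24]
[2,9] uncovered → point at 9; [11,12] uncovered → point at 12; [16,18] uncovered → point at 18; [20,22] uncovered → point at 22.
Points: 9, 12, 18, 22 (4 total).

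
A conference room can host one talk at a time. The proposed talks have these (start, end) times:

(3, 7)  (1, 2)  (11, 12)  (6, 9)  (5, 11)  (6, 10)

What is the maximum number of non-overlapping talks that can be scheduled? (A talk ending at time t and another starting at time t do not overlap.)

3

Sort by end time and greedily take each interval whose start is ≥ the last chosen end.
By end time: (1,2), (3,7), (6,9), (6,10), (5,11), (11,12).
Pick (1,2); next start ≥ 2 → (3,7); next start ≥ 7 → (11,12).
Selected 3 talks.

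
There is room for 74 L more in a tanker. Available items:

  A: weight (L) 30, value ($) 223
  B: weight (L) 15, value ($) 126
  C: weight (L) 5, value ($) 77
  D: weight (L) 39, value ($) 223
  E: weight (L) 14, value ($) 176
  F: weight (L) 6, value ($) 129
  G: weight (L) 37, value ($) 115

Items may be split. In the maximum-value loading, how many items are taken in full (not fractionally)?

Ratios (sorted): F 21.50, C 15.40, E 12.57, B 8.40, A 7.43, D 5.72, G 3.11
take F (6 @ 129); take C (5 @ 77); take E (14 @ 176); take B (15 @ 126); take A (30 @ 223); take 4/39 of D → 22.87. Capacity used 74/74.
5 item(s) taken whole; one partial (take 4/39 of D).

5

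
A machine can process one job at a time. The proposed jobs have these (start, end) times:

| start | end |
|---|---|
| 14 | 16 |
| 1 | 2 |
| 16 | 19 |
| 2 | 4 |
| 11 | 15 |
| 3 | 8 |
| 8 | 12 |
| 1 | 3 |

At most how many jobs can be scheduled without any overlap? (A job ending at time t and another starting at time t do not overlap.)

5

Order by finish time; keep every interval that doesn't clash with the previous kept one.
By end time: (1,2), (1,3), (2,4), (3,8), (8,12), (11,15), (14,16), (16,19).
Pick (1,2); next start ≥ 2 → (2,4); next start ≥ 4 → (8,12); next start ≥ 12 → (14,16); next start ≥ 16 → (16,19).
Selected 5 jobs.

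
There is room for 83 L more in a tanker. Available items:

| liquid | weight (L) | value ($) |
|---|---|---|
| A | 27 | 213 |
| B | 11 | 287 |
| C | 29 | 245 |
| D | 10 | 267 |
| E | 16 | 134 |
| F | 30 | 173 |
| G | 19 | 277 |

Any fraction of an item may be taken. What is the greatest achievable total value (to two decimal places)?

1193.25

Greedy by value/weight ratio, highest first.
Ratios (sorted): D 26.70, B 26.09, G 14.58, C 8.45, E 8.38, A 7.89, F 5.77
take D (10 @ 267); take B (11 @ 287); take G (19 @ 277); take C (29 @ 245); take 14/16 of E → 117.25. Capacity used 83/83.
Total value = 1193.25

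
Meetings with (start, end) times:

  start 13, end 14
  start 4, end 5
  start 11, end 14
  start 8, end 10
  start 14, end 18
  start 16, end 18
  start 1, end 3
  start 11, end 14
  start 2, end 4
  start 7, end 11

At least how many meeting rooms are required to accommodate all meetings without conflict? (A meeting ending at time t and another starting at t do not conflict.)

3

Count concurrent intervals with a sweep; the peak is the room count.
Events (time:±→running): 1:+→1 2:+→2 3:-→1 4:-→0 4:+→1 5:-→0 7:+→1 8:+→2 10:-→1 11:-→0 11:+→1 11:+→2 13:+→3 … peak 3.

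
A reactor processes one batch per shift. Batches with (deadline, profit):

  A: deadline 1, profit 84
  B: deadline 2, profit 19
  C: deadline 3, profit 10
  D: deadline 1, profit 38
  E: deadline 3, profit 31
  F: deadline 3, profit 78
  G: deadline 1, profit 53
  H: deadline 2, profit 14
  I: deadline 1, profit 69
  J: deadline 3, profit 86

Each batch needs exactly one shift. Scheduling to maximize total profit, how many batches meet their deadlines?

Take jobs in profit order; each goes to the latest open slot no later than its deadline.
Profit order: J=86 A=84 F=78 I=69 G=53 D=38 E=31 B=19 H=14 C=10
Assign: J→slot 3, A→slot 1, F→slot 2, I skipped, G skipped, D skipped, E skipped, B skipped, H skipped, C skipped.
Slots: [1:A] [2:F] [3:J]
3 of 10 scheduled.

3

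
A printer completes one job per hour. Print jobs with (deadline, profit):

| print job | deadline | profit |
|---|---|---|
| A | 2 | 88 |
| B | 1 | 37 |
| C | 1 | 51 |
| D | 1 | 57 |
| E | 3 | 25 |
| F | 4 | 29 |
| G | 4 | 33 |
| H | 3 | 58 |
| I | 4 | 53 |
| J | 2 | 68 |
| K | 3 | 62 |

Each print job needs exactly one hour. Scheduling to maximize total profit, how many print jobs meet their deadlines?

4

Sort by profit descending; place each in the latest free slot ≤ its deadline.
By profit: A(d2,88), J(d2,68), K(d3,62), H(d3,58), D(d1,57), I(d4,53), C(d1,51), B(d1,37), G(d4,33), F(d4,29), E(d3,25)
A→slot 2; J→slot 1; K→slot 3; H skipped; D skipped; I→slot 4; C skipped; B skipped; G skipped; F skipped; E skipped.
4 of 11 scheduled.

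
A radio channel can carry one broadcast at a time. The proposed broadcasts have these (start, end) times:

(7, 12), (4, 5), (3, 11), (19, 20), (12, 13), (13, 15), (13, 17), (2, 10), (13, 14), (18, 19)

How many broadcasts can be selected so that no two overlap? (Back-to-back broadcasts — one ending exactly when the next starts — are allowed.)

Sort by end time and greedily take each interval whose start is ≥ the last chosen end.
By end time: (4,5), (2,10), (3,11), (7,12), (12,13), (13,14), (13,15), (13,17), (18,19), (19,20).
Pick (4,5); next start ≥ 5 → (7,12); next start ≥ 12 → (12,13); next start ≥ 13 → (13,14); next start ≥ 14 → (18,19); next start ≥ 19 → (19,20).
Selected 6 broadcasts.

6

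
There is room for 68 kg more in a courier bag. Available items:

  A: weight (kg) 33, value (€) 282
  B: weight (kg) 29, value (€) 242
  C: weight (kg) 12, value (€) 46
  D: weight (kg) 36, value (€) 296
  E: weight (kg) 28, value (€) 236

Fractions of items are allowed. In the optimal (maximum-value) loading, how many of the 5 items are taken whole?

Sort by value per unit weight and fill in that order.
Order: A (282/33=8.55) > E (236/28=8.43) > B (242/29=8.34) > D (296/36=8.22) > C (46/12=3.83)
Fill: take A (33 @ 282) → take E (28 @ 236) → take 7/29 of B → 58.41; 68/68 used.
2 item(s) taken whole; one partial (take 7/29 of B).

2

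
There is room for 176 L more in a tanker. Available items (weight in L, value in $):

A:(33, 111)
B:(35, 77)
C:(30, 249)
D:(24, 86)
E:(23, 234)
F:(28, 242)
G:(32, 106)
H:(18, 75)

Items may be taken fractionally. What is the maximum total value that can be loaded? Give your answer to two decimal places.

1063.25

Sort by value per unit weight and fill in that order.
Order: E (234/23=10.17) > F (242/28=8.64) > C (249/30=8.30) > H (75/18=4.17) > D (86/24=3.58) > A (111/33=3.36) > G (106/32=3.31) > B (77/35=2.20)
Fill: take E (23 @ 234) → take F (28 @ 242) → take C (30 @ 249) → take H (18 @ 75) → take D (24 @ 86) → take A (33 @ 111) → take 20/32 of G → 66.25; 176/176 used.
Total value = 1063.25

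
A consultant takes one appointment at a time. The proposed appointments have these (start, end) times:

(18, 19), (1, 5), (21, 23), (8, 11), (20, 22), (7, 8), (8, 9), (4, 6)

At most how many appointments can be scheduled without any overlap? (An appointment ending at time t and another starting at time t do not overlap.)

Greedy by earliest finish: after sorting by end time, pick each interval compatible with the last pick.
By end time: (1,5), (4,6), (7,8), (8,9), (8,11), (18,19), (20,22), (21,23).
Pick (1,5); next start ≥ 5 → (7,8); next start ≥ 8 → (8,9); next start ≥ 9 → (18,19); next start ≥ 19 → (20,22).
Selected 5 appointments.

5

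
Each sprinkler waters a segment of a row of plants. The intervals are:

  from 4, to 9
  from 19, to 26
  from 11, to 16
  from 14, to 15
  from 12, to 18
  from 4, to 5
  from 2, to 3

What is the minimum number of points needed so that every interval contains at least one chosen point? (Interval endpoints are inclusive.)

4

By right end: [2,3]  [4,5]  [4,9]  [14,15]  [11,16]  [12,18]  [19,26]
[2,3] uncovered → point at 3; [4,5] uncovered → point at 5; [14,15] uncovered → point at 15; [19,26] uncovered → point at 26.
Points: 3, 5, 15, 26 (4 total).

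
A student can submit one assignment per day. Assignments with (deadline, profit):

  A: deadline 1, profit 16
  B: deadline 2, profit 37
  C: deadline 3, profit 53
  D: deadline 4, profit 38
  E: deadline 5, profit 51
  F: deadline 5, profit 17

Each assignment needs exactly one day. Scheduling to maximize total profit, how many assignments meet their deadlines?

Take jobs in profit order; each goes to the latest open slot no later than its deadline.
Profit order: C=53 E=51 D=38 B=37 F=17 A=16
Assign: C→slot 3, E→slot 5, D→slot 4, B→slot 2, F→slot 1, A skipped.
Slots: [1:F] [2:B] [3:C] [4:D] [5:E]
5 of 6 scheduled.

5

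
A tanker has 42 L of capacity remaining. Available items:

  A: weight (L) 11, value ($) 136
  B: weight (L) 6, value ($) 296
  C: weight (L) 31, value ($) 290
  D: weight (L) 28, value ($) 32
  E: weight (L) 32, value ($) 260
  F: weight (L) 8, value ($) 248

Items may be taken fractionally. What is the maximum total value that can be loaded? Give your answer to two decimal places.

839.03

Sort by value per unit weight and fill in that order.
Ratios (sorted): B 49.33, F 31.00, A 12.36, C 9.35, E 8.12, D 1.14
take B (6 @ 296); take F (8 @ 248); take A (11 @ 136); take 17/31 of C → 159.03. Capacity used 42/42.
Total value = 839.03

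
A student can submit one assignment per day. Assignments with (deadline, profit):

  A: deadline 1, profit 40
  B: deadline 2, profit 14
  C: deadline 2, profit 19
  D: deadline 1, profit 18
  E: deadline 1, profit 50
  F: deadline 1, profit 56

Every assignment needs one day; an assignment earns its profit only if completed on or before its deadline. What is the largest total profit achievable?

75

Sort by profit descending; place each in the latest free slot ≤ its deadline.
Profit order: F=56 E=50 A=40 C=19 D=18 B=14
Assign: F→slot 1, E skipped, A skipped, C→slot 2, D skipped, B skipped.
Slots: [1:F] [2:C]
Profit = 56 + 19 = 75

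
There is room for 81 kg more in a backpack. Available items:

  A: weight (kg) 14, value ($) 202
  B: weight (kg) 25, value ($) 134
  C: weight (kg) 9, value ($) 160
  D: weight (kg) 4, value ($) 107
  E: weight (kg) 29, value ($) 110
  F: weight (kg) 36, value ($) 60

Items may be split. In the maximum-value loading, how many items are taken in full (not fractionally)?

5

Ratios (sorted): D 26.75, C 17.78, A 14.43, B 5.36, E 3.79, F 1.67
take D (4 @ 107); take C (9 @ 160); take A (14 @ 202); take B (25 @ 134); take E (29 @ 110). Capacity used 81/81.
5 item(s) taken whole.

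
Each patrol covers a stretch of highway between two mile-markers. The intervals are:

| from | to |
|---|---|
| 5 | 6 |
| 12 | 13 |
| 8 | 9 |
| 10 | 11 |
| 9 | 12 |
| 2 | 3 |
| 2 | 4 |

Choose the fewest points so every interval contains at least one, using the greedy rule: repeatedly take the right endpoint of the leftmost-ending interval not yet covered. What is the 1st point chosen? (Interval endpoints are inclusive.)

3

Sorted: [2,3] [2,4] [5,6] [8,9] [10,11] [9,12] [12,13]
{[2,3],[2,4]} hit by 3; {[5,6]} hit by 6; {[8,9]} hit by 9; {[10,11],[9,12]} hit by 11; {[12,13]} hit by 13.
Points: 3, 6, 9, 11, 13 (5 total).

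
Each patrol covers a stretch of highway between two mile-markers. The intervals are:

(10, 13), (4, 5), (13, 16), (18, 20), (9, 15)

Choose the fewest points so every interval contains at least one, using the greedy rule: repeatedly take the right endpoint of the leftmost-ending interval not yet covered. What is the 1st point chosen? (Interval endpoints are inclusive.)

Sort by right endpoint; whenever an interval is uncovered, place a point at its right end.
By right end: [4,5]  [10,13]  [9,15]  [13,16]  [18,20]
[4,5] uncovered → point at 5; [10,13] uncovered → point at 13; [18,20] uncovered → point at 20.
Points: 5, 13, 20 (3 total).

5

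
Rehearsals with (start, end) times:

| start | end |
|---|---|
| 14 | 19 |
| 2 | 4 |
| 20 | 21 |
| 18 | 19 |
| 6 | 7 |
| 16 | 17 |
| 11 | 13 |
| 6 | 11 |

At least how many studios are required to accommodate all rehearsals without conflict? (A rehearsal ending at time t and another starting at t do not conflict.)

2

Events (time:±→running): 2:+→1 4:-→0 6:+→1 6:+→2 … peak 2.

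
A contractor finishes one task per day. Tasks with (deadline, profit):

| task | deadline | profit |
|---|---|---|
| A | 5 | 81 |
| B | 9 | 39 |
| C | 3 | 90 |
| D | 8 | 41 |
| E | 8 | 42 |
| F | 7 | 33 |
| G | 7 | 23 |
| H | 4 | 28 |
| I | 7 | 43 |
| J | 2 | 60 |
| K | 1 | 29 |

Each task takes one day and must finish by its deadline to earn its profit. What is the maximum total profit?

By profit: C(d3,90), A(d5,81), J(d2,60), I(d7,43), E(d8,42), D(d8,41), B(d9,39), F(d7,33), K(d1,29), H(d4,28), G(d7,23)
C→slot 3; A→slot 5; J→slot 2; I→slot 7; E→slot 8; D→slot 6; B→slot 9; F→slot 4; K→slot 1; H skipped; G skipped.
Profit = 29 + 60 + 90 + 33 + 81 + 41 + 43 + 42 + 39 = 458

458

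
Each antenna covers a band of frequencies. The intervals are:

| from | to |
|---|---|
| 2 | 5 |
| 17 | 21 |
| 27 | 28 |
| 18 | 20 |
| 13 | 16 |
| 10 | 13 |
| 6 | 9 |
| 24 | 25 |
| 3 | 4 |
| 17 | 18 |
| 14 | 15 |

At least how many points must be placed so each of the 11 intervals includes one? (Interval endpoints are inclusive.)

Sort by right endpoint; whenever an interval is uncovered, place a point at its right end.
By right end: [3,4]  [2,5]  [6,9]  [10,13]  [14,15]  [13,16]  [17,18]  [18,20]  [17,21]  [24,25]  [27,28]
[3,4] uncovered → point at 4; [6,9] uncovered → point at 9; [10,13] uncovered → point at 13; [14,15] uncovered → point at 15; [17,18] uncovered → point at 18; [24,25] uncovered → point at 25; [27,28] uncovered → point at 28.
Points: 4, 9, 13, 15, 18, 25, 28 (7 total).

7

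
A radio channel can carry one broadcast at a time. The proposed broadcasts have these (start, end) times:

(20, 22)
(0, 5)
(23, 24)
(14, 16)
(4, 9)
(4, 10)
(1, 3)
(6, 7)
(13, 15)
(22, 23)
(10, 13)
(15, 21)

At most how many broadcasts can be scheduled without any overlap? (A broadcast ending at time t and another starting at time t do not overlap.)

7

Sorted by end: (1,3)  (0,5)  (6,7)  (4,9)  (4,10)  (10,13)  (13,15)  (14,16)  (15,21)  (20,22)  (22,23)  (23,24)
take (1,3); take (6,7); take (10,13); take (13,15); skip (14,16); take (15,21); take (22,23); take (23,24).
Selected 7 broadcasts.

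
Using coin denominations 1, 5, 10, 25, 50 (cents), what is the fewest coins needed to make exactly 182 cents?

182 = 3×50 + 1×25 + 1×5 + 2×1
Total coins = 3 + 1 + 1 + 2 = 7

7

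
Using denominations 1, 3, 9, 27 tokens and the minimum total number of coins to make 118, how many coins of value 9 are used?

1

118 − 4×27→10 − 1×9→1 − 1×1→0
Count of 9: 1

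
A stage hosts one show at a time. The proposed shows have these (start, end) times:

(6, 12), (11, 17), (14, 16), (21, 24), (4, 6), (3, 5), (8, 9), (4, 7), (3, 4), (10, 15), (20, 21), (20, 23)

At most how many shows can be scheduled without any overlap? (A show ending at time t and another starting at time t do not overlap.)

6

Greedy by earliest finish: after sorting by end time, pick each interval compatible with the last pick.
Sorted by end: (3,4)  (3,5)  (4,6)  (4,7)  (8,9)  (6,12)  (10,15)  (14,16)  (11,17)  (20,21)  (20,23)  (21,24)
take (3,4); skip (3,5); take (4,6); take (8,9); take (10,15); skip (14,16); take (20,21); take (21,24).
Selected 6 shows.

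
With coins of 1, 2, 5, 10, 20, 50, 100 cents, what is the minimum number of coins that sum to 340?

340 − 3×100→40 − 2×20→0
Total coins = 3 + 2 = 5

5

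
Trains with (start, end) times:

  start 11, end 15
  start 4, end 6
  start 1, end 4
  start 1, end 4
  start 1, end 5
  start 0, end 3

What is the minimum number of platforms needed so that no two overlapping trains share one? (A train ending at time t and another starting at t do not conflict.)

4

Count concurrent intervals with a sweep; the peak is the room count.
Events (time:±→running): 0:+→1 1:+→2 1:+→3 1:+→4 … peak 4.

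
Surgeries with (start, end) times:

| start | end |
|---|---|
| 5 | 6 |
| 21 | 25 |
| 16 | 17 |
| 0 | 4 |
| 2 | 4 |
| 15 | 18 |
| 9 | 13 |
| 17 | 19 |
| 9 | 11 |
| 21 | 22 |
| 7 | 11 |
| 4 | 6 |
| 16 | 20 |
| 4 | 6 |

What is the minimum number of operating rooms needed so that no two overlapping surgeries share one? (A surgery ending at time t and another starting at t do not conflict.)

3

starts: [0, 2, 4, 4, 5, 7, 9, 9, 15, 16, 16, 17, 21, 21]
ends:   [4, 4, 6, 6, 6, 11, 11, 13, 17, 18, 19, 20, 22, 25]
s0→1 s2→2 e4→1 e4→0 s4→1 s4→2 s5→3  — peak 3.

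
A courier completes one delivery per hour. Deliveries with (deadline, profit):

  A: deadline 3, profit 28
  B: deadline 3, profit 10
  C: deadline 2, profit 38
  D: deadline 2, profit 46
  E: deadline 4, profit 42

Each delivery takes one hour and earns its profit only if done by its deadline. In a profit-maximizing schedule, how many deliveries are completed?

Take jobs in profit order; each goes to the latest open slot no later than its deadline.
Profit order: D=46 E=42 C=38 A=28 B=10
Assign: D→slot 2, E→slot 4, C→slot 1, A→slot 3, B skipped.
Slots: [1:C] [2:D] [3:A] [4:E]
4 of 5 scheduled.

4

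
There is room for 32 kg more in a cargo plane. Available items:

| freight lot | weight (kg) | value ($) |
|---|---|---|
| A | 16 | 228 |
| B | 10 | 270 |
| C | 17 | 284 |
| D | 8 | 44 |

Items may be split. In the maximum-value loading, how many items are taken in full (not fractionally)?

Order: B (270/10=27.00) > C (284/17=16.71) > A (228/16=14.25) > D (44/8=5.50)
Fill: take B (10 @ 270) → take C (17 @ 284) → take 5/16 of A → 71.25; 32/32 used.
2 item(s) taken whole; one partial (take 5/16 of A).

2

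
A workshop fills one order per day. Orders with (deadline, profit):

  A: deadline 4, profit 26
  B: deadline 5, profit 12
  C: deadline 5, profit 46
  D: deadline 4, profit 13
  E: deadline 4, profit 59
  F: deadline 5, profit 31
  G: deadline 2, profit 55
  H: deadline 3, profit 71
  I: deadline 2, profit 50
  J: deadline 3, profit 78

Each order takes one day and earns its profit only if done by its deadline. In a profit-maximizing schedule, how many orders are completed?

Sort by profit descending; place each in the latest free slot ≤ its deadline.
By profit: J(d3,78), H(d3,71), E(d4,59), G(d2,55), I(d2,50), C(d5,46), F(d5,31), A(d4,26), D(d4,13), B(d5,12)
J→slot 3; H→slot 2; E→slot 4; G→slot 1; I skipped; C→slot 5; F skipped; A skipped; D skipped; B skipped.
5 of 10 scheduled.

5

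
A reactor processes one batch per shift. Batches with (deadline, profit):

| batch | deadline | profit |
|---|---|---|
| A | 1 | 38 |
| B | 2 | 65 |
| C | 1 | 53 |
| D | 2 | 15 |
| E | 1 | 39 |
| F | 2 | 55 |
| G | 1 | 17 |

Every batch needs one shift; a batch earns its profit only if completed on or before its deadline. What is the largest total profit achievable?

Sort by profit descending; place each in the latest free slot ≤ its deadline.
By profit: B(d2,65), F(d2,55), C(d1,53), E(d1,39), A(d1,38), G(d1,17), D(d2,15)
B→slot 2; F→slot 1; C skipped; E skipped; A skipped; G skipped; D skipped.
Profit = 55 + 65 = 120

120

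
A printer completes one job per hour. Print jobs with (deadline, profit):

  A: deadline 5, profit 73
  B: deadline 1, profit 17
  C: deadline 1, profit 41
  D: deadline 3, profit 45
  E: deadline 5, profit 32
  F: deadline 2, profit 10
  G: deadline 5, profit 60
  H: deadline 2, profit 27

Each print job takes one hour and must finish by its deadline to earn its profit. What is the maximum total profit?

251

Profit order: A=73 G=60 D=45 C=41 E=32 H=27 B=17 F=10
Assign: A→slot 5, G→slot 4, D→slot 3, C→slot 1, E→slot 2, H skipped, B skipped, F skipped.
Slots: [1:C] [2:E] [3:D] [4:G] [5:A]
Profit = 41 + 32 + 45 + 60 + 73 = 251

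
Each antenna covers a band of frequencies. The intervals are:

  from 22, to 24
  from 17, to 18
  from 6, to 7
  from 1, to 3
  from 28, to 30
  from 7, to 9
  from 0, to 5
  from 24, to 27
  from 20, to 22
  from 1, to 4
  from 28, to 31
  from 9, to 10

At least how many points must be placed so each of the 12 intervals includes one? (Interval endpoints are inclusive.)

7

Sorted: [1,3] [1,4] [0,5] [6,7] [7,9] [9,10] [17,18] [20,22] [22,24] [24,27] [28,30] [28,31]
{[1,3],[1,4],[0,5]} hit by 3; {[6,7],[7,9]} hit by 7; {[9,10]} hit by 10; {[17,18]} hit by 18; {[20,22],[22,24]} hit by 22; {[24,27]} hit by 27; {[28,30],[28,31]} hit by 30.
Points: 3, 7, 10, 18, 22, 27, 30 (7 total).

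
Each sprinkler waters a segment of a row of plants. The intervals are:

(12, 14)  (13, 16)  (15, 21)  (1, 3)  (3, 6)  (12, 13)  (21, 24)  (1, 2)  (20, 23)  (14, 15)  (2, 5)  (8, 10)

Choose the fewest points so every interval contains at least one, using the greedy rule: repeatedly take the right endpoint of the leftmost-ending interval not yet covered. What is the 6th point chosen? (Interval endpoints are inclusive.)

Process intervals by earliest right end; each time one isn't hit yet, stab at its right endpoint.
By right end: [1,2]  [1,3]  [2,5]  [3,6]  [8,10]  [12,13]  [12,14]  [14,15]  [13,16]  [15,21]  [20,23]  [21,24]
[1,2] uncovered → point at 2; [3,6] uncovered → point at 6; [8,10] uncovered → point at 10; [12,13] uncovered → point at 13; [14,15] uncovered → point at 15; [20,23] uncovered → point at 23.
Points: 2, 6, 10, 13, 15, 23 (6 total).

23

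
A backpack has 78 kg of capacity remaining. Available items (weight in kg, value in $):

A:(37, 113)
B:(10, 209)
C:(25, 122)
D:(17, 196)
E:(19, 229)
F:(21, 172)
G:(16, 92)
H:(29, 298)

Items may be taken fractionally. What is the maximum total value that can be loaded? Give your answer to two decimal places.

956.57

Order: B (209/10=20.90) > E (229/19=12.05) > D (196/17=11.53) > H (298/29=10.28) > F (172/21=8.19) > G (92/16=5.75) > C (122/25=4.88) > A (113/37=3.05)
Fill: take B (10 @ 209) → take E (19 @ 229) → take D (17 @ 196) → take H (29 @ 298) → take 3/21 of F → 24.57; 78/78 used.
Total value = 956.57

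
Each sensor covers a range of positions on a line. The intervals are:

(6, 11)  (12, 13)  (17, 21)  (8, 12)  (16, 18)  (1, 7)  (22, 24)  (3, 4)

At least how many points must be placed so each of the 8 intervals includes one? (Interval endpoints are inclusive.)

Sorted: [3,4] [1,7] [6,11] [8,12] [12,13] [16,18] [17,21] [22,24]
{[3,4],[1,7]} hit by 4; {[6,11],[8,12]} hit by 11; {[12,13]} hit by 13; {[16,18],[17,21]} hit by 18; {[22,24]} hit by 24.
Points: 4, 11, 13, 18, 24 (5 total).

5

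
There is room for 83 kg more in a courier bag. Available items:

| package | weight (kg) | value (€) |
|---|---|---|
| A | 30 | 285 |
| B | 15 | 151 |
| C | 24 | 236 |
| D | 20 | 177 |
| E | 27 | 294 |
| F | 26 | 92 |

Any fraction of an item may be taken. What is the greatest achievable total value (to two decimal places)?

842.50

Greedy by value/weight ratio, highest first.
Ratios (sorted): E 10.89, B 10.07, C 9.83, A 9.50, D 8.85, F 3.54
take E (27 @ 294); take B (15 @ 151); take C (24 @ 236); take 17/30 of A → 161.50. Capacity used 83/83.
Total value = 842.50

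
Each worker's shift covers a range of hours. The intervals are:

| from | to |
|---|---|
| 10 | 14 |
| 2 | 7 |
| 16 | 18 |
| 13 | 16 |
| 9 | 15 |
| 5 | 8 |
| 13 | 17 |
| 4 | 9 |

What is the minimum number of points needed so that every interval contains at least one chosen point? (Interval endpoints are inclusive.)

Sort by right endpoint; whenever an interval is uncovered, place a point at its right end.
Sorted: [2,7] [5,8] [4,9] [10,14] [9,15] [13,16] [13,17] [16,18]
{[2,7],[5,8],[4,9]} hit by 7; {[10,14],[9,15],[13,16],[13,17]} hit by 14; {[16,18]} hit by 18.
Points: 7, 14, 18 (3 total).

3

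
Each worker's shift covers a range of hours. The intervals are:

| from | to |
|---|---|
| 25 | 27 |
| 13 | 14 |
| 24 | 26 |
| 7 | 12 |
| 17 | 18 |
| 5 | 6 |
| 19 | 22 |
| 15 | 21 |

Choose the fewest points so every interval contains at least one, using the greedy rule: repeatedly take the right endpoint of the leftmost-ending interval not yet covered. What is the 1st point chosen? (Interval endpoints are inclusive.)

6

Process intervals by earliest right end; each time one isn't hit yet, stab at its right endpoint.
By right end: [5,6]  [7,12]  [13,14]  [17,18]  [15,21]  [19,22]  [24,26]  [25,27]
[5,6] uncovered → point at 6; [7,12] uncovered → point at 12; [13,14] uncovered → point at 14; [17,18] uncovered → point at 18; [19,22] uncovered → point at 22; [24,26] uncovered → point at 26.
Points: 6, 12, 14, 18, 22, 26 (6 total).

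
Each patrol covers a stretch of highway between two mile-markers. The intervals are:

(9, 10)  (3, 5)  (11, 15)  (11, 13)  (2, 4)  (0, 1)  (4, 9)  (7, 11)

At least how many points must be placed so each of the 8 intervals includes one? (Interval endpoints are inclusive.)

4

By right end: [0,1]  [2,4]  [3,5]  [4,9]  [9,10]  [7,11]  [11,13]  [11,15]
[0,1] uncovered → point at 1; [2,4] uncovered → point at 4; [9,10] uncovered → point at 10; [11,13] uncovered → point at 13.
Points: 1, 4, 10, 13 (4 total).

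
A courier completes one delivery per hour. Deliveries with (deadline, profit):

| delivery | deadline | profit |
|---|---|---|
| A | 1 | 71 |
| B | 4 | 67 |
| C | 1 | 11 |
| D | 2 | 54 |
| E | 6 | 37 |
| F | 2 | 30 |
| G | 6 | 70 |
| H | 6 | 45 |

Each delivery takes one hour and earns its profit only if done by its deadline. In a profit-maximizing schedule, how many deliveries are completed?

6

Take jobs in profit order; each goes to the latest open slot no later than its deadline.
By profit: A(d1,71), G(d6,70), B(d4,67), D(d2,54), H(d6,45), E(d6,37), F(d2,30), C(d1,11)
A→slot 1; G→slot 6; B→slot 4; D→slot 2; H→slot 5; E→slot 3; F skipped; C skipped.
6 of 8 scheduled.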